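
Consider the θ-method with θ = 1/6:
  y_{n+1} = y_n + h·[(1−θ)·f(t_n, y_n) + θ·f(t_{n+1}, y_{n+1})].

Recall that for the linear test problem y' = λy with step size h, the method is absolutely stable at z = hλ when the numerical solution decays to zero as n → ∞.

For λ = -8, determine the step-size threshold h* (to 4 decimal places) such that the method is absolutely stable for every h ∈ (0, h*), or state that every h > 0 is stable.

(-3.0000,0); λ=-8 ⇒ h* = (3)/8 = 0.3750.

Test eqn y'=λy, z=hλ:
  y_{n+1} = y_n + z·[5/6·y_n + 1/6·y_{n+1}] ⇒ (1 − 1/6z)y_{n+1} = (1 + 5/6z)y_n
  R(z) = (1 + 5/6z)/(1 − 1/6z).

Solve |R(x)|<1 on ℝ⁻.
x=-0.39: |R|=0.6338
R=−1: 1+5/6x = −1+1/6x ⇒ -2/3x=2 ⇒ x=2/(-2/3)=-3.0000
Confirm numerically:
  x=-2.351: |R|=0.68914 <1
  x=-2.006: |R|=0.50337 <1
  x=-1.833: |R|=0.40406 <1
  x=-3.432: |R|=1.18321 >1
  x=-3.270: |R|=1.11650 >1
Interval (-3.0000, 0).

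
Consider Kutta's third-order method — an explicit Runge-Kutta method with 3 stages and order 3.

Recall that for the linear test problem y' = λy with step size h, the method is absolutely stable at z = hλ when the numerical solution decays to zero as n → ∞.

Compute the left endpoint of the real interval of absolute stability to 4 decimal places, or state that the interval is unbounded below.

With y'=λy (z=hλ):
  order 3, 3-stage ⇒ R(z)=1+z+z^2/2+z^3/6
  (e.g. R(-0.44)=0.64260, |R|=0.64260)

Solve |R(x)|<1 on ℝ⁻.
x=-0.44: |R|=0.6426
|R(-1.83)|=0.1770 |R(-1.72)|=0.0889 |R(-1.22)|=0.2216
Bisect:
  x_lo=-3.2696 |R|=2.7499  x_hi=-0.1824 |R|=0.8332
  mid=-1.72601 |R|=0.09345 →hi
  mid=-2.49780 |R|=0.97559 →hi
  mid=-2.88369 |R|=1.72250 →lo
  mid=-2.69075 |R|=1.31757 →lo
  mid=-2.59427 |R|=1.13916 →lo
  mid=-2.54604 |R|=1.05558 →lo
  mid=-2.52192 |R|=1.01514 →lo
  mid=-2.50986 |R|=0.99526 →hi
  mid=-2.51589 |R|=1.00517 →lo
  ...
  [-2.51287,-2.51268] ⇒ x*=-2.5127
Interval (-2.5127, 0).

z* = -2.5127.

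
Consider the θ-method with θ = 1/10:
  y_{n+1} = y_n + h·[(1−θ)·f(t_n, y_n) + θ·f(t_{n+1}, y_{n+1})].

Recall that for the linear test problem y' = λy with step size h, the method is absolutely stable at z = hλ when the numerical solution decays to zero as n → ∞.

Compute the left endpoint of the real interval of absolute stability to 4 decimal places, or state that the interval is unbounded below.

z* = -2.5000.

Set f=λy, z=hλ:
  y_{n+1} = y_n + z·[9/10·y_n + 1/10·y_{n+1}] ⇒ (1 − 1/10z)y_{n+1} = (1 + 9/10z)y_n
  so R(z) = (1 + 9/10z)/(1 − 1/10z).

Find x<0 with |R(x)|<1.
x=-0.5: |R|=0.5238
R=−1: 1+9/10x = −1+1/10x ⇒ -4/5x=2 ⇒ x=2/(-4/5)=-2.5000
Confirm numerically:
  x=-1.717: |R|=0.46539 <1
  x=-1.629: |R|=0.40081 <1
  x=-1.435: |R|=0.25492 <1
  x=-1.332: |R|=0.17543 <1
  x=-2.639: |R|=1.08798 >1
  x=-2.613: |R|=1.07167 >1
  x=-2.536: |R|=1.02297 >1
Interval (-2.5000, 0).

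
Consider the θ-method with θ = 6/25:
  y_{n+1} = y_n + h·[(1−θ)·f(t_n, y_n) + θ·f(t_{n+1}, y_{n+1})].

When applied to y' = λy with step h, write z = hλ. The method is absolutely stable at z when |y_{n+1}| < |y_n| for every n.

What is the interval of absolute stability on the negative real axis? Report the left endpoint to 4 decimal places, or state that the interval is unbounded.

z∈(-3.8462,0).

With y'=λy (z=hλ):
  y_{n+1} = y_n + z·[19/25·y_n + 6/25·y_{n+1}] ⇒ (1 − 6/25z)y_{n+1} = (1 + 19/25z)y_n
  R(z) = (1 + 19/25z)/(1 − 6/25z).

Need |R(x)|<1, x<0.
x=-1.32: |R|=0.0024
R=−1: 1+19/25x = −1+6/25x ⇒ -13/25x=2 ⇒ x=2/(-13/25)=-3.8462
Confirm numerically:
  x=-3.349: |R|=0.85668 <1
  x=-3.200: |R|=0.80995 <1
  x=-2.143: |R|=0.41516 <1
  x=-4.048: |R|=1.05324 >1
  x=-4.026: |R|=1.04756 >1
  x=-3.867: |R|=1.00562 >1
Interval (-3.8462, 0).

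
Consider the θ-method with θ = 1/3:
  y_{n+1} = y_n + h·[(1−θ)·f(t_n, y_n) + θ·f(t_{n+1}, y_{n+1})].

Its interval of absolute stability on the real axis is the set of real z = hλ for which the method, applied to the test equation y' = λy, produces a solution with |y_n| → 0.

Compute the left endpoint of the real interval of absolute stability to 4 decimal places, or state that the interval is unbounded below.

z* = -6.0000.

Test eqn y'=λy, z=hλ:
  y_{n+1} = y_n + z·[2/3·y_n + 1/3·y_{n+1}] ⇒ (1 − 1/3z)y_{n+1} = (1 + 2/3z)y_n
  so R(z) = (1 + 2/3z)/(1 − 1/3z).

Solve |R(x)|<1 on ℝ⁻.
x=-0.37: |R|=0.6706
R=−1: 1+2/3x = −1+1/3x ⇒ -1/3x=2 ⇒ x=2/(-1/3)=-6.0000
Confirm numerically:
  x=-3.510: |R|=0.61751 <1
  x=-3.041: |R|=0.51018 <1
  x=-2.520: |R|=0.36957 <1
  x=-6.389: |R|=1.04143 >1
  x=-6.387: |R|=1.04123 >1
  x=-6.085: |R|=1.00936 >1
Interval (-6.0000, 0).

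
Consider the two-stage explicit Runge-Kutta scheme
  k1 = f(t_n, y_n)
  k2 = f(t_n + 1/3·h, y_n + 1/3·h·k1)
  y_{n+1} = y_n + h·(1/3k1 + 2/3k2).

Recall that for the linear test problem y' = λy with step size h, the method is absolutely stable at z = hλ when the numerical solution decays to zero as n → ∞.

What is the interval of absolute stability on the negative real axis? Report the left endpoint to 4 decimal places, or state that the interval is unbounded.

z∈(-4.5000,0).

With y'=λy (z=hλ):
  k1=λy_n ⇒ h·k1=z·y_n;  k2=λ(1+1/3z)y_n ⇒ h·k2=z(1+1/3z)y_n
  y_{n+1}/y_n = 1 + 1/3z + 2/3z(1+1/3z) = 1 + z + 2/9z²
  so R(z) = 1 + z + 2/9z².

Solve |R(x)|<1 on ℝ⁻.
x=-0.31: |R|=0.7114
R=1: x+2/9x²=0 ⇒ x=−9/2=-4.5000; min R=1−1/(4·2/9)=-0.1250>−1
Confirm numerically:
  x=-4.307: |R|=0.81528 <1
  x=-3.477: |R|=0.20956 <1
  x=-2.250: |R|=0.12500 <1
  x=-1.877: |R|=0.09408 <1
  x=-4.978: |R|=1.52877 >1
  x=-4.626: |R|=1.12953 >1
Interval (-4.5000, 0).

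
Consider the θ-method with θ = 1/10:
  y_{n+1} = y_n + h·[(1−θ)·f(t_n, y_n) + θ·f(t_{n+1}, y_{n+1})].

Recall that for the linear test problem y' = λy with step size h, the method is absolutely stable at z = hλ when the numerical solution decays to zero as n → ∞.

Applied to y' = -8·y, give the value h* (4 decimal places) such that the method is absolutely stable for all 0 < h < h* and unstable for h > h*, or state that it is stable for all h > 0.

(-2.5000,0); λ=-8 ⇒ h* = (5/2)/8 = 0.3125.

Test eqn y'=λy, z=hλ:
  y_{n+1} = y_n + z·[9/10·y_n + 1/10·y_{n+1}] ⇒ (1 − 1/10z)y_{n+1} = (1 + 9/10z)y_n
  ⇒ R(z) = (1 + 9/10z)/(1 − 1/10z).

Find x<0 with |R(x)|<1.
x=-1.54: |R|=0.3345
R=−1: 1+9/10x = −1+1/10x ⇒ -4/5x=2 ⇒ x=2/(-4/5)=-2.5000
Confirm numerically:
  x=-2.437: |R|=0.95948 <1
  x=-2.329: |R|=0.88904 <1
  x=-1.859: |R|=0.56759 <1
  x=-2.936: |R|=1.26964 >1
  x=-2.752: |R|=1.15809 >1
Interval (-2.5000, 0).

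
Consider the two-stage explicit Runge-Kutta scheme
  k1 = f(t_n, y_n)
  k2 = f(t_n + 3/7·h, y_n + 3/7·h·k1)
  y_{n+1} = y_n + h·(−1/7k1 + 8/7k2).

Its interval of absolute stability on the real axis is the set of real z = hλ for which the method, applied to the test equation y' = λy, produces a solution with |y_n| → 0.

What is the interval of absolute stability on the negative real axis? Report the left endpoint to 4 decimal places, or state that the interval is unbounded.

On y'=λy, z=hλ:
  k1=λy_n ⇒ h·k1=z·y_n;  k2=λ(1+3/7z)y_n ⇒ h·k2=z(1+3/7z)y_n
  y_{n+1}/y_n = 1 − 1/7z + 8/7z(1+3/7z) = 1 + z + 24/49z²
  Hence R(z) = 1 + z + 24/49z².

Need |R(x)|<1, x<0.
x=-0.81: |R|=0.5114
R=1: x+24/49x²=0 ⇒ x=−49/24=-2.0417; min R=1−1/(4·24/49)=0.4896>−1
Confirm numerically:
  x=-1.852: |R|=0.82795 <1
  x=-1.252: |R|=0.51576 <1
  x=-0.988: |R|=0.49011 <1
  x=-2.269: |R|=1.25265 >1
  x=-2.066: |R|=1.02462 >1
Stable set (-2.0417, 0).

(-2.0417, 0).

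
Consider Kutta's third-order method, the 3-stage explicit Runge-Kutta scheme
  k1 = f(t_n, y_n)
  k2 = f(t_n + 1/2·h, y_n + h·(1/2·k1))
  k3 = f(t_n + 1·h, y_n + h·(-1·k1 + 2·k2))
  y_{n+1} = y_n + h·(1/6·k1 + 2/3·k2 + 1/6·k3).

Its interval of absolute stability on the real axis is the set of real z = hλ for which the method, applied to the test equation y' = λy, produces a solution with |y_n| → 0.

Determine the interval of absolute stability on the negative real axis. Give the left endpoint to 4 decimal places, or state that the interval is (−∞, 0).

Test eqn y'=λy, z=hλ:
  order 3, 3-stage ⇒ R(z)=1+z+z^2/2+z^3/6
  (e.g. R(-0.84)=0.41402, |R|=0.41402)

Boundary: |R(x)|=1, x<0.
x=-0.84: |R|=0.4140
|R(-1.3)|=0.1788 |R(-1.14)|=0.2629 |R(-0.85)|=0.4089
Bisect:
  x_lo=-3.3605 |R|=3.0391  x_hi=-0.2053 |R|=0.8143
  mid=-1.78291 |R|=0.13810 →hi
  mid=-2.57171 |R|=1.09962 →lo
  mid=-2.17731 |R|=0.52729 →hi
  mid=-2.37451 |R|=0.78673 →hi
  mid=-2.47311 |R|=0.93601 →hi
  mid=-2.52241 |R|=1.01596 →lo
  mid=-2.49776 |R|=0.97553 →hi
  mid=-2.51009 |R|=0.99563 →hi
  mid=-2.51625 |R|=1.00577 →lo
  mid=-2.51317 |R|=1.00069 →lo
  ...
  [-2.51278,-2.51259] ⇒ x*=-2.5127
Interval (-2.5127, 0).

(-2.5127, 0).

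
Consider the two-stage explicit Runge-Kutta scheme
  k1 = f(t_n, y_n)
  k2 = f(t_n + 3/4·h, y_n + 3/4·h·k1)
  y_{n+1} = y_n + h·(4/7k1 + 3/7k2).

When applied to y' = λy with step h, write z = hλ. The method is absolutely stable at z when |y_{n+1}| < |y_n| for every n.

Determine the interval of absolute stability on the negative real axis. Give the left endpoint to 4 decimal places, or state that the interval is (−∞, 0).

z∈(-3.1111,0).

Test eqn y'=λy, z=hλ:
  k1=λy_n ⇒ h·k1=z·y_n;  k2=λ(1+3/4z)y_n ⇒ h·k2=z(1+3/4z)y_n
  y_{n+1}/y_n = 1 + 4/7z + 3/7z(1+3/4z) = 1 + z + 9/28z²
  R(z) = 1 + z + 9/28z².

Need |R(x)|<1, x<0.
x=-0.42: |R|=0.6367
R=1: x+9/28x²=0 ⇒ x=−28/9=-3.1111; min R=1−1/(4·9/28)=0.2222>−1
Confirm numerically:
  x=-2.656: |R|=0.61147 <1
  x=-2.444: |R|=0.47594 <1
  x=-2.443: |R|=0.47537 <1
  x=-1.287: |R|=0.24540 <1
  x=-3.597: |R|=1.56177 >1
  x=-3.380: |R|=1.29213 >1
  x=-3.318: |R|=1.22065 >1
Interval (-3.1111, 0).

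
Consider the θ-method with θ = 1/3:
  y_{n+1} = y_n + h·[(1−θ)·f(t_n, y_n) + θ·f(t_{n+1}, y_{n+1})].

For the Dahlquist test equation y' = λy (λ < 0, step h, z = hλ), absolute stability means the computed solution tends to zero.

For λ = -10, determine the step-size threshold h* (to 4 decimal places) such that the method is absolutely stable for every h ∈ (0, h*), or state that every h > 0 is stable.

(-6.0000,0); λ=-10 ⇒ h* = (6)/10 = 0.6000.

With y'=λy (z=hλ):
  y_{n+1} = y_n + z·[2/3·y_n + 1/3·y_{n+1}] ⇒ (1 − 1/3z)y_{n+1} = (1 + 2/3z)y_n
  R(z) = (1 + 2/3z)/(1 − 1/3z).

Find x<0 with |R(x)|<1.
x=-0.89: |R|=0.3136
R=−1: 1+2/3x = −1+1/3x ⇒ -1/3x=2 ⇒ x=2/(-1/3)=-6.0000
Confirm numerically:
  x=-3.090: |R|=0.52217 <1
  x=-2.832: |R|=0.45679 <1
  x=-2.531: |R|=0.37281 <1
  x=-6.349: |R|=1.03733 >1
  x=-6.175: |R|=1.01907 >1
  x=-6.063: |R|=1.00695 >1
Interval (-6.0000, 0).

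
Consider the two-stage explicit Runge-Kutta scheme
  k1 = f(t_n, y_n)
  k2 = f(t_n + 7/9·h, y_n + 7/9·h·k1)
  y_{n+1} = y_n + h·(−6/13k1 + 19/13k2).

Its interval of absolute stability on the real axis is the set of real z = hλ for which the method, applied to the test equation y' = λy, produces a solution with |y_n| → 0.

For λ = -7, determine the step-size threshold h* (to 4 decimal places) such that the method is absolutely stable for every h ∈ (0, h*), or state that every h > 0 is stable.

With y'=λy (z=hλ):
  k1=λy_n ⇒ h·k1=z·y_n;  k2=λ(1+7/9z)y_n ⇒ h·k2=z(1+7/9z)y_n
  y_{n+1}/y_n = 1 − 6/13z + 19/13z(1+7/9z) = 1 + z + 133/117z²
  so R(z) = 1 + z + 133/117z².

Need |R(x)|<1, x<0.
x=-0.54: |R|=0.7915
R=1: x+133/117x²=0 ⇒ x=−117/133=-0.8797; min R=1−1/(4·133/117)=0.7801>−1
Confirm numerically:
  x=-0.697: |R|=0.85524 <1
  x=-0.645: |R|=0.82792 <1
  x=-0.594: |R|=0.80709 <1
  x=-0.519: |R|=0.78720 <1
  x=-1.364: |R|=1.75092 >1
  x=-1.225: |R|=1.48084 >1
  x=-0.961: |R|=1.08881 >1
Stable set (-0.8797, 0).

(-0.8797,0); λ=-7 ⇒ h* = (117/133)/7 = 0.1257.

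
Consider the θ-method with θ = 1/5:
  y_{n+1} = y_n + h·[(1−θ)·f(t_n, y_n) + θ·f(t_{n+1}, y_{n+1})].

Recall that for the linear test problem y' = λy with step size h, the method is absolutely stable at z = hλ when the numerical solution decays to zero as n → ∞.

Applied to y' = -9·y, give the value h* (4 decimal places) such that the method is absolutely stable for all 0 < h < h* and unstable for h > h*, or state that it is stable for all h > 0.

(-3.3333,0); λ=-9 ⇒ h* = (10/3)/9 = 0.3704.

With y'=λy (z=hλ):
  y_{n+1} = y_n + z·[4/5·y_n + 1/5·y_{n+1}] ⇒ (1 − 1/5z)y_{n+1} = (1 + 4/5z)y_n
  so R(z) = (1 + 4/5z)/(1 − 1/5z).

Solve |R(x)|<1 on ℝ⁻.
x=-0.57: |R|=0.4883
R=−1: 1+4/5x = −1+1/5x ⇒ -3/5x=2 ⇒ x=2/(-3/5)=-3.3333
Confirm numerically:
  x=-3.069: |R|=0.90172 <1
  x=-2.904: |R|=0.83704 <1
  x=-2.072: |R|=0.46493 <1
  x=-1.734: |R|=0.28750 <1
  x=-3.850: |R|=1.17514 >1
  x=-3.673: |R|=1.11749 >1
  x=-3.585: |R|=1.08794 >1
Interval (-3.3333, 0).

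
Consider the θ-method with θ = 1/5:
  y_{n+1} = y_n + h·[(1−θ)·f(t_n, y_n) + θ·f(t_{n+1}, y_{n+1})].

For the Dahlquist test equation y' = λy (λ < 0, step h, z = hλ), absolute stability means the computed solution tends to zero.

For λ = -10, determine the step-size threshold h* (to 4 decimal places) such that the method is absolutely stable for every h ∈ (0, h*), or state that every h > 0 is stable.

Set f=λy, z=hλ:
  y_{n+1} = y_n + z·[4/5·y_n + 1/5·y_{n+1}] ⇒ (1 − 1/5z)y_{n+1} = (1 + 4/5z)y_n
  so R(z) = (1 + 4/5z)/(1 − 1/5z).

Boundary: |R(x)|=1, x<0.
x=-1.46: |R|=0.1300
R=−1: 1+4/5x = −1+1/5x ⇒ -3/5x=2 ⇒ x=2/(-3/5)=-3.3333
Confirm numerically:
  x=-3.163: |R|=0.93740 <1
  x=-2.090: |R|=0.47391 <1
  x=-1.550: |R|=0.18321 <1
  x=-3.729: |R|=1.13598 >1
  x=-3.531: |R|=1.06951 >1
So |R|<1 on (-3.3333, 0).

(-3.3333,0); λ=-10 ⇒ h* = (10/3)/10 = 0.3333.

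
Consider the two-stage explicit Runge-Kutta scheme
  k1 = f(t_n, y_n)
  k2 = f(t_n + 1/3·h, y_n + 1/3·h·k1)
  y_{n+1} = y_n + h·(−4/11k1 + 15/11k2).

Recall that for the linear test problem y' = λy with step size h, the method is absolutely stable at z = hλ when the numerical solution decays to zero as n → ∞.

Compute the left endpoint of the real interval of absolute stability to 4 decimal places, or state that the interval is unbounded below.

left endpoint -2.2000.

On y'=λy, z=hλ:
  k1=λy_n ⇒ h·k1=z·y_n;  k2=λ(1+1/3z)y_n ⇒ h·k2=z(1+1/3z)y_n
  y_{n+1}/y_n = 1 − 4/11z + 15/11z(1+1/3z) = 1 + z + 5/11z²
  ⇒ R(z) = 1 + z + 5/11z².

Need |R(x)|<1, x<0.
x=-0.5: |R|=0.6136
R=1: x+5/11x²=0 ⇒ x=−11/5=-2.2000; min R=1−1/(4·5/11)=0.4500>−1
Confirm numerically:
  x=-1.754: |R|=0.64442 <1
  x=-1.449: |R|=0.50536 <1
  x=-1.266: |R|=0.46253 <1
  x=-0.970: |R|=0.45768 <1
  x=-2.725: |R|=1.65028 >1
  x=-2.388: |R|=1.20407 >1
  x=-2.321: |R|=1.12765 >1
Stable set (-2.2000, 0).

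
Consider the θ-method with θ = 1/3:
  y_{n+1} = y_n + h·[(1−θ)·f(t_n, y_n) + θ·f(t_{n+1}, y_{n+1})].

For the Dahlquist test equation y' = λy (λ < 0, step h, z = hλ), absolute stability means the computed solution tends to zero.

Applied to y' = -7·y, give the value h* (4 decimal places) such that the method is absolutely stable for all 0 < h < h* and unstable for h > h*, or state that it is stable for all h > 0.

(-6.0000,0); λ=-7 ⇒ h* = (6)/7 = 0.8571.

Set f=λy, z=hλ:
  y_{n+1} = y_n + z·[2/3·y_n + 1/3·y_{n+1}] ⇒ (1 − 1/3z)y_{n+1} = (1 + 2/3z)y_n
  ⇒ R(z) = (1 + 2/3z)/(1 − 1/3z).

Need |R(x)|<1, x<0.
x=-0.51: |R|=0.5641
R=−1: 1+2/3x = −1+1/3x ⇒ -1/3x=2 ⇒ x=2/(-1/3)=-6.0000
Confirm numerically:
  x=-4.426: |R|=0.78804 <1
  x=-3.932: |R|=0.70167 <1
  x=-2.862: |R|=0.46469 <1
  x=-6.524: |R|=1.05502 >1
  x=-6.424: |R|=1.04499 >1
So |R|<1 on (-6.0000, 0).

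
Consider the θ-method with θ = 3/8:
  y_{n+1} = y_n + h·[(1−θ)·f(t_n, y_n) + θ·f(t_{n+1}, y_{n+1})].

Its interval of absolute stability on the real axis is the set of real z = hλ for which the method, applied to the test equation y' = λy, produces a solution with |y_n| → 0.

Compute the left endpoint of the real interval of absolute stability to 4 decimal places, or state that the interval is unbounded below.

With y'=λy (z=hλ):
  y_{n+1} = y_n + z·[5/8·y_n + 3/8·y_{n+1}] ⇒ (1 − 3/8z)y_{n+1} = (1 + 5/8z)y_n
  Hence R(z) = (1 + 5/8z)/(1 − 3/8z).

Find x<0 with |R(x)|<1.
x=-0.7: |R|=0.4455
R=−1: 1+5/8x = −1+3/8x ⇒ -1/4x=2 ⇒ x=2/(-1/4)=-8.0000
Confirm numerically:
  x=-3.789: |R|=0.56514 <1
  x=-3.706: |R|=0.55079 <1
  x=-3.681: |R|=0.54640 <1
  x=-8.566: |R|=1.03359 >1
  x=-8.429: |R|=1.02578 >1
Stable set (-8.0000, 0).

left endpoint -8.0000.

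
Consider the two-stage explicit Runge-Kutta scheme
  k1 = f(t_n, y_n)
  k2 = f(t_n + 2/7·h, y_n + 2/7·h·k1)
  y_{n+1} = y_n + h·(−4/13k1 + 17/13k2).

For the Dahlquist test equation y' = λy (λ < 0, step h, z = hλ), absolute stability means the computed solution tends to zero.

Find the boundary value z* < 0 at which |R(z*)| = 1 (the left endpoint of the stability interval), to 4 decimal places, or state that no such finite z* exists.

left endpoint -2.6765.

With y'=λy (z=hλ):
  k1=λy_n ⇒ h·k1=z·y_n;  k2=λ(1+2/7z)y_n ⇒ h·k2=z(1+2/7z)y_n
  y_{n+1}/y_n = 1 − 4/13z + 17/13z(1+2/7z) = 1 + z + 34/91z²
  R(z) = 1 + z + 34/91z².

Solve |R(x)|<1 on ℝ⁻.
x=-1.71: |R|=0.3825
R=1: x+34/91x²=0 ⇒ x=−91/34=-2.6765; min R=1−1/(4·34/91)=0.3309>−1
Confirm numerically:
  x=-2.165: |R|=0.58627 <1
  x=-1.598: |R|=0.35609 <1
  x=-1.389: |R|=0.33185 <1
  x=-1.106: |R|=0.35103 <1
  x=-3.150: |R|=1.55731 >1
  x=-3.091: |R|=1.47873 >1
  x=-3.044: |R|=1.41800 >1
Interval (-2.6765, 0).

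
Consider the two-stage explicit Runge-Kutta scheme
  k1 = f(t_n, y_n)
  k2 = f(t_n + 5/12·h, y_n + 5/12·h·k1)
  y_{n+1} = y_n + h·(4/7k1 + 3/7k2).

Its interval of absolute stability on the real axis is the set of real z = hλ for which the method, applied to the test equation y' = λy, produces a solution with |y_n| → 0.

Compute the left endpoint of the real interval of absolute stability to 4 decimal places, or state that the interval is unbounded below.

z* = -5.6000.

Test eqn y'=λy, z=hλ:
  k1=λy_n ⇒ h·k1=z·y_n;  k2=λ(1+5/12z)y_n ⇒ h·k2=z(1+5/12z)y_n
  y_{n+1}/y_n = 1 + 4/7z + 3/7z(1+5/12z) = 1 + z + 5/28z²
  R(z) = 1 + z + 5/28z².

Find x<0 with |R(x)|<1.
x=-0.59: |R|=0.4722
R=1: x+5/28x²=0 ⇒ x=−28/5=-5.6000; min R=1−1/(4·5/28)=-0.4000>−1
Confirm numerically:
  x=-4.086: |R|=0.10468 <1
  x=-3.955: |R|=0.16178 <1
  x=-3.052: |R|=0.38866 <1
  x=-2.545: |R|=0.38839 <1
  x=-6.120: |R|=1.56829 >1
  x=-5.787: |R|=1.19324 >1
Interval (-5.6000, 0).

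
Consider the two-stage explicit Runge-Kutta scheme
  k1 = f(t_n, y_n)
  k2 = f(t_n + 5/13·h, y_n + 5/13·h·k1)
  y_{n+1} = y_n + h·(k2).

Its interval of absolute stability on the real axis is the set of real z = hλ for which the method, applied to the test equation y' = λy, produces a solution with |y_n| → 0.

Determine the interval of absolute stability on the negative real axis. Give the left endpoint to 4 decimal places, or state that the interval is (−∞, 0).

z∈(-2.6000,0).

On y'=λy, z=hλ:
  k1=λy_n ⇒ h·k1=z·y_n;  k2=λ(1+5/13z)y_n ⇒ h·k2=z(1+5/13z)y_n
  y_{n+1}/y_n = 1 + z(1+5/13z) = 1 + z + 5/13z²
  Hence R(z) = 1 + z + 5/13z².

Boundary: |R(x)|=1, x<0.
x=-0.69: |R|=0.4931
R=1: x+5/13x²=0 ⇒ x=−13/5=-2.6000; min R=1−1/(4·5/13)=0.3500>−1
Confirm numerically:
  x=-1.920: |R|=0.49785 <1
  x=-1.665: |R|=0.40124 <1
  x=-1.623: |R|=0.39013 <1
  x=-3.036: |R|=1.50911 >1
  x=-2.831: |R|=1.25152 >1
  x=-2.646: |R|=1.04681 >1
Interval (-2.6000, 0).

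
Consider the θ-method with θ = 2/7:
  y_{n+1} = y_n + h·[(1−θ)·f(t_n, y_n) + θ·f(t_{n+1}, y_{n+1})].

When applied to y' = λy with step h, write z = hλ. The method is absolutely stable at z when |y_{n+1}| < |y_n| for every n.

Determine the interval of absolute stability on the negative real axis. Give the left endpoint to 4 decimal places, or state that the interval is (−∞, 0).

(-4.6667, 0).

On y'=λy, z=hλ:
  y_{n+1} = y_n + z·[5/7·y_n + 2/7·y_{n+1}] ⇒ (1 − 2/7z)y_{n+1} = (1 + 5/7z)y_n
  Hence R(z) = (1 + 5/7z)/(1 − 2/7z).

Find x<0 with |R(x)|<1.
x=-0.42: |R|=0.6250
R=−1: 1+5/7x = −1+2/7x ⇒ -3/7x=2 ⇒ x=2/(-3/7)=-4.6667
Confirm numerically:
  x=-4.111: |R|=0.89049 <1
  x=-2.785: |R|=0.55091 <1
  x=-2.690: |R|=0.52100 <1
  x=-5.264: |R|=1.10224 >1
  x=-5.088: |R|=1.07359 >1
  x=-4.830: |R|=1.02941 >1
So |R|<1 on (-4.6667, 0).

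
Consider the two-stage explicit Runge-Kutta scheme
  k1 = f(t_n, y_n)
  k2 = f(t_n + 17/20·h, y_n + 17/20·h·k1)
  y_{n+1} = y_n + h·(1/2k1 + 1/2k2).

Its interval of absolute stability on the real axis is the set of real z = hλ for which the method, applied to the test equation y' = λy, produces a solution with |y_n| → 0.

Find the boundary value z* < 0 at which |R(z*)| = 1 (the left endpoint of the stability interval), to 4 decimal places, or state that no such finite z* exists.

Set f=λy, z=hλ:
  k1=λy_n ⇒ h·k1=z·y_n;  k2=λ(1+17/20z)y_n ⇒ h·k2=z(1+17/20z)y_n
  y_{n+1}/y_n = 1 + 1/2z + 1/2z(1+17/20z) = 1 + z + 17/40z²
  so R(z) = 1 + z + 17/40z².

Boundary: |R(x)|=1, x<0.
x=-0.8: |R|=0.4720
R=1: x+17/40x²=0 ⇒ x=−40/17=-2.3529; min R=1−1/(4·17/40)=0.4118>−1
Confirm numerically:
  x=-1.760: |R|=0.55648 <1
  x=-1.042: |R|=0.41945 <1
  x=-1.029: |R|=0.42101 <1
  x=-2.868: |R|=1.62781 >1
  x=-2.612: |R|=1.28758 >1
Stable set (-2.3529, 0).

left endpoint -2.3529.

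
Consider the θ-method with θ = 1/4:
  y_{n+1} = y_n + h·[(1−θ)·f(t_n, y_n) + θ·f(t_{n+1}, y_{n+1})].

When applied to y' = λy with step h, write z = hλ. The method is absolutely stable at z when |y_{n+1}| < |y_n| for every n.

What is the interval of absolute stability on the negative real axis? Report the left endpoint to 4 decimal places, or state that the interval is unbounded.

z∈(-4.0000,0).

With y'=λy (z=hλ):
  y_{n+1} = y_n + z·[3/4·y_n + 1/4·y_{n+1}] ⇒ (1 − 1/4z)y_{n+1} = (1 + 3/4z)y_n
  ⇒ R(z) = (1 + 3/4z)/(1 − 1/4z).

Need |R(x)|<1, x<0.
x=-0.49: |R|=0.5635
R=−1: 1+3/4x = −1+1/4x ⇒ -1/2x=2 ⇒ x=2/(-1/2)=-4.0000
Confirm numerically:
  x=-3.147: |R|=0.76130 <1
  x=-2.495: |R|=0.53657 <1
  x=-2.483: |R|=0.53201 <1
  x=-1.875: |R|=0.27660 <1
  x=-4.464: |R|=1.10964 >1
  x=-4.422: |R|=1.10021 >1
  x=-4.155: |R|=1.03801 >1
So |R|<1 on (-4.0000, 0).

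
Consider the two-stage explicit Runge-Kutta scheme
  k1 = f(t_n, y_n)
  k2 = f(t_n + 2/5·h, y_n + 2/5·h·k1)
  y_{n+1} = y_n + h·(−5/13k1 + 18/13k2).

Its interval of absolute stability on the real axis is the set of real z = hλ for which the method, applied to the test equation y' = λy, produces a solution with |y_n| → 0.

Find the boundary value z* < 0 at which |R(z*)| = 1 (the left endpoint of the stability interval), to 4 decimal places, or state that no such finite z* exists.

z* = -1.8056.

Test eqn y'=λy, z=hλ:
  k1=λy_n ⇒ h·k1=z·y_n;  k2=λ(1+2/5z)y_n ⇒ h·k2=z(1+2/5z)y_n
  y_{n+1}/y_n = 1 − 5/13z + 18/13z(1+2/5z) = 1 + z + 36/65z²
  so R(z) = 1 + z + 36/65z².

Find x<0 with |R(x)|<1.
x=-0.8: |R|=0.5545
R=1: x+36/65x²=0 ⇒ x=−65/36=-1.8056; min R=1−1/(4·36/65)=0.5486>−1
Confirm numerically:
  x=-1.743: |R|=0.93961 <1
  x=-1.649: |R|=0.85702 <1
  x=-1.520: |R|=0.75961 <1
  x=-1.377: |R|=0.67316 <1
  x=-2.243: |R|=1.54343 >1
  x=-2.161: |R|=1.42542 >1
  x=-2.041: |R|=1.26615 >1
So |R|<1 on (-1.8056, 0).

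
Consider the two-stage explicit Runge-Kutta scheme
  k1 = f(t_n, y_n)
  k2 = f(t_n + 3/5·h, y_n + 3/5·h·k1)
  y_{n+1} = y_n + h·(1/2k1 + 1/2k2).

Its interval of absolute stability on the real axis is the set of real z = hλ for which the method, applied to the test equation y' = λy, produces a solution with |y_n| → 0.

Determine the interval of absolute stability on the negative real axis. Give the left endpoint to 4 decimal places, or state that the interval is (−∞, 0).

On y'=λy, z=hλ:
  k1=λy_n ⇒ h·k1=z·y_n;  k2=λ(1+3/5z)y_n ⇒ h·k2=z(1+3/5z)y_n
  y_{n+1}/y_n = 1 + 1/2z + 1/2z(1+3/5z) = 1 + z + 3/10z²
  Hence R(z) = 1 + z + 3/10z².

Need |R(x)|<1, x<0.
x=-0.75: |R|=0.4187
R=1: x+3/10x²=0 ⇒ x=−10/3=-3.3333; min R=1−1/(4·3/10)=0.1667>−1
Confirm numerically:
  x=-2.333: |R|=0.29987 <1
  x=-1.711: |R|=0.16726 <1
  x=-1.513: |R|=0.17375 <1
  x=-3.871: |R|=1.62439 >1
  x=-3.554: |R|=1.23527 >1
  x=-3.542: |R|=1.22173 >1
Stable set (-3.3333, 0).

z∈(-3.3333,0).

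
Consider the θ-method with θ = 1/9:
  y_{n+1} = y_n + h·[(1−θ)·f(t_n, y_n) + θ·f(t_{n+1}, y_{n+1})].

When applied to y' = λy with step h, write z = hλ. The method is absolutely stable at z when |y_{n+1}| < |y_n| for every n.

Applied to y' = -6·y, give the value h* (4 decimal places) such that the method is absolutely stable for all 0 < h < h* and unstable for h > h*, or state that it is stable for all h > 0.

On y'=λy, z=hλ:
  y_{n+1} = y_n + z·[8/9·y_n + 1/9·y_{n+1}] ⇒ (1 − 1/9z)y_{n+1} = (1 + 8/9z)y_n
  Hence R(z) = (1 + 8/9z)/(1 − 1/9z).

Solve |R(x)|<1 on ℝ⁻.
x=-0.79: |R|=0.2737
R=−1: 1+8/9x = −1+1/9x ⇒ -7/9x=2 ⇒ x=2/(-7/9)=-2.5714
Confirm numerically:
  x=-2.062: |R|=0.67764 <1
  x=-1.855: |R|=0.53800 <1
  x=-1.298: |R|=0.13440 <1
  x=-1.288: |R|=0.12675 <1
  x=-2.917: |R|=1.20299 >1
  x=-2.807: |R|=1.13966 >1
  x=-2.708: |R|=1.08165 >1
Stable set (-2.5714, 0).

(-2.5714,0); λ=-6 ⇒ h* = (18/7)/6 = 0.4286.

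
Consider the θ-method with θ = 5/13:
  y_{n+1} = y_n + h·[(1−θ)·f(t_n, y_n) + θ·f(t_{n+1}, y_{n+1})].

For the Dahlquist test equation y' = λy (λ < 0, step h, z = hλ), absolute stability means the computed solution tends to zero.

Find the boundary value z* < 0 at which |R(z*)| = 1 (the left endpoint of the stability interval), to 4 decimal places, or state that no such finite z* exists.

z* = -8.6667.

Test eqn y'=λy, z=hλ:
  y_{n+1} = y_n + z·[8/13·y_n + 5/13·y_{n+1}] ⇒ (1 − 5/13z)y_{n+1} = (1 + 8/13z)y_n
  ⇒ R(z) = (1 + 8/13z)/(1 − 5/13z).

Boundary: |R(x)|=1, x<0.
x=-0.62: |R|=0.4994
R=−1: 1+8/13x = −1+5/13x ⇒ -3/13x=2 ⇒ x=2/(-3/13)=-8.6667
Confirm numerically:
  x=-8.308: |R|=0.98027 <1
  x=-7.065: |R|=0.90057 <1
  x=-6.962: |R|=0.89303 <1
  x=-9.179: |R|=1.02610 >1
  x=-9.088: |R|=1.02163 >1
  x=-8.944: |R|=1.01441 >1
Stable set (-8.6667, 0).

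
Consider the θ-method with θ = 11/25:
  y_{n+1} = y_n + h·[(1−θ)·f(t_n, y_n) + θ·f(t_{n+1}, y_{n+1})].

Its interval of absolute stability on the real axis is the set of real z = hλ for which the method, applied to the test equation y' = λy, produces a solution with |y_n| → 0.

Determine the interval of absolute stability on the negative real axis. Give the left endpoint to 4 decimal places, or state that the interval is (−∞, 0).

Set f=λy, z=hλ:
  y_{n+1} = y_n + z·[14/25·y_n + 11/25·y_{n+1}] ⇒ (1 − 11/25z)y_{n+1} = (1 + 14/25z)y_n
  R(z) = (1 + 14/25z)/(1 − 11/25z).

Solve |R(x)|<1 on ℝ⁻.
x=-0.32: |R|=0.7195
R=−1: 1+14/25x = −1+11/25x ⇒ -3/25x=2 ⇒ x=2/(-3/25)=-16.6667
Confirm numerically:
  x=-14.147: |R|=0.95815 <1
  x=-12.492: |R|=0.92289 <1
  x=-10.868: |R|=0.87965 <1
  x=-17.258: |R|=1.00826 >1
  x=-17.196: |R|=1.00742 >1
  x=-17.106: |R|=1.00618 >1
Stable set (-16.6667, 0).

(-16.6667, 0).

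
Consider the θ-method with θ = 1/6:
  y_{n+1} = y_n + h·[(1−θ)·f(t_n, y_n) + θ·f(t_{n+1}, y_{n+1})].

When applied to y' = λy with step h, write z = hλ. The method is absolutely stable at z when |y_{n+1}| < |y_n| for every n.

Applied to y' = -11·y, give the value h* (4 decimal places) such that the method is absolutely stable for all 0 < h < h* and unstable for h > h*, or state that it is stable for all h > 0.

(-3.0000,0); λ=-11 ⇒ h* = (3)/11 = 0.2727.

On y'=λy, z=hλ:
  y_{n+1} = y_n + z·[5/6·y_n + 1/6·y_{n+1}] ⇒ (1 − 1/6z)y_{n+1} = (1 + 5/6z)y_n
  so R(z) = (1 + 5/6z)/(1 − 1/6z).

Need |R(x)|<1, x<0.
x=-1.12: |R|=0.0562
R=−1: 1+5/6x = −1+1/6x ⇒ -2/3x=2 ⇒ x=2/(-2/3)=-3.0000
Confirm numerically:
  x=-2.158: |R|=0.58715 <1
  x=-1.788: |R|=0.37750 <1
  x=-1.633: |R|=0.28364 <1
  x=-1.348: |R|=0.10071 <1
  x=-3.166: |R|=1.07244 >1
  x=-3.109: |R|=1.04786 >1
  x=-3.028: |R|=1.01241 >1
Interval (-3.0000, 0).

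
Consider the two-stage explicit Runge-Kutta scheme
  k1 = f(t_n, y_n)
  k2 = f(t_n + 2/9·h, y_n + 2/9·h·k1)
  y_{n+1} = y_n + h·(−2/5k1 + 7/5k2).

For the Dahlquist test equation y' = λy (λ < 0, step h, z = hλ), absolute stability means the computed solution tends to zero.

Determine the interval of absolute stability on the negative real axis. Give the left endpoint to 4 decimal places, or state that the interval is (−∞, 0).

z∈(-3.2143,0).

Test eqn y'=λy, z=hλ:
  k1=λy_n ⇒ h·k1=z·y_n;  k2=λ(1+2/9z)y_n ⇒ h·k2=z(1+2/9z)y_n
  y_{n+1}/y_n = 1 − 2/5z + 7/5z(1+2/9z) = 1 + z + 14/45z²
  ⇒ R(z) = 1 + z + 14/45z².

Find x<0 with |R(x)|<1.
x=-1.66: |R|=0.1973
R=1: x+14/45x²=0 ⇒ x=−45/14=-3.2143; min R=1−1/(4·14/45)=0.1964>−1
Confirm numerically:
  x=-2.473: |R|=0.42967 <1
  x=-2.427: |R|=0.40555 <1
  x=-1.807: |R|=0.20886 <1
  x=-3.705: |R|=1.56563 >1
  x=-3.663: |R|=1.51135 >1
  x=-3.496: |R|=1.30640 >1
Stable set (-3.2143, 0).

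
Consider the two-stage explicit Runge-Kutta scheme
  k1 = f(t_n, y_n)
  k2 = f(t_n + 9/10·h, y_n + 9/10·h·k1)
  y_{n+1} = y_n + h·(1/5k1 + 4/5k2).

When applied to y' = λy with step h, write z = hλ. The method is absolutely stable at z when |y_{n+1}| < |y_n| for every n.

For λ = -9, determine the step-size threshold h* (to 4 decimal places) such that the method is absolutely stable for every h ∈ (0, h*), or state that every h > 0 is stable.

On y'=λy, z=hλ:
  k1=λy_n ⇒ h·k1=z·y_n;  k2=λ(1+9/10z)y_n ⇒ h·k2=z(1+9/10z)y_n
  y_{n+1}/y_n = 1 + 1/5z + 4/5z(1+9/10z) = 1 + z + 18/25z²
  Hence R(z) = 1 + z + 18/25z².

Need |R(x)|<1, x<0.
x=-1.36: |R|=0.9717
R=1: x+18/25x²=0 ⇒ x=−25/18=-1.3889; min R=1−1/(4·18/25)=0.6528>−1
Confirm numerically:
  x=-1.216: |R|=0.84863 <1
  x=-1.098: |R|=0.77003 <1
  x=-0.671: |R|=0.65317 <1
  x=-0.566: |R|=0.66466 <1
  x=-1.983: |R|=1.84825 >1
  x=-1.866: |R|=1.64101 >1
  x=-1.812: |R|=1.55201 >1
So |R|<1 on (-1.3889, 0).

(-1.3889,0); λ=-9 ⇒ h* = (25/18)/9 = 0.1543.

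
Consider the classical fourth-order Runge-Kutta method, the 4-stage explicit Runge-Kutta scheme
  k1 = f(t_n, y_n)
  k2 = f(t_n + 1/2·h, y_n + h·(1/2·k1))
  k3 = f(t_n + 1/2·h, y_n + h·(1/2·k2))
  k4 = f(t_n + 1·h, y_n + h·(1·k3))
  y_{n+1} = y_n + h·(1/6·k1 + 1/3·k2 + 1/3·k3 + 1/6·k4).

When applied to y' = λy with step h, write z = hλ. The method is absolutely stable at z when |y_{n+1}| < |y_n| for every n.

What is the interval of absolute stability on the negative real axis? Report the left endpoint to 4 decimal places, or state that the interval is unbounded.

(-2.7853, 0).

Set f=λy, z=hλ:
  order 4, 4-stage ⇒ R(z)=1+z+z^2/2+z^3/6+z^4/24
  (e.g. R(-0.34)=0.71181, |R|=0.71181)

Need |R(x)|<1, x<0.
x=-0.34: |R|=0.7118
|R(-2.28)|=0.4698 |R(-2)|=0.3333 |R(-0.59)|=0.5549
Bisect:
  x_lo=-3.5555 |R|=2.9327  x_hi=-0.2134 |R|=0.8079
  mid=-1.88442 |R|=0.30124 →hi
  mid=-2.71994 |R|=0.90586 →hi
  mid=-3.13770 |R|=1.67499 →lo
  mid=-2.92882 |R|=1.23886 →lo
  mid=-2.82438 |R|=1.06055 →lo
  mid=-2.77216 |R|=0.98038 →hi
  mid=-2.79827 |R|=1.01974 →lo
  mid=-2.78522 |R|=0.99988 →hi
  mid=-2.79174 |R|=1.00977 →lo
  ...
  [-2.78542,-2.78522] ⇒ x*=-2.7853
Interval (-2.7853, 0).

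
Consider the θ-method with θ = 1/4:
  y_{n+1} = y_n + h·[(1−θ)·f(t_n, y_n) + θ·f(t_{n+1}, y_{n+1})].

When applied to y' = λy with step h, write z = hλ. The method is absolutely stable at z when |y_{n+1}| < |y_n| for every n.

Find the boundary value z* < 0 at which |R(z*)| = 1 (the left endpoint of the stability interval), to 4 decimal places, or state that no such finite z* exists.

z* = -4.0000.

On y'=λy, z=hλ:
  y_{n+1} = y_n + z·[3/4·y_n + 1/4·y_{n+1}] ⇒ (1 − 1/4z)y_{n+1} = (1 + 3/4z)y_n
  Hence R(z) = (1 + 3/4z)/(1 − 1/4z).

Solve |R(x)|<1 on ℝ⁻.
x=-0.95: |R|=0.2323
R=−1: 1+3/4x = −1+1/4x ⇒ -1/2x=2 ⇒ x=2/(-1/2)=-4.0000
Confirm numerically:
  x=-2.658: |R|=0.59688 <1
  x=-2.533: |R|=0.55090 <1
  x=-2.334: |R|=0.47395 <1
  x=-1.937: |R|=0.30504 <1
  x=-4.201: |R|=1.04902 >1
  x=-4.158: |R|=1.03873 >1
Interval (-4.0000, 0).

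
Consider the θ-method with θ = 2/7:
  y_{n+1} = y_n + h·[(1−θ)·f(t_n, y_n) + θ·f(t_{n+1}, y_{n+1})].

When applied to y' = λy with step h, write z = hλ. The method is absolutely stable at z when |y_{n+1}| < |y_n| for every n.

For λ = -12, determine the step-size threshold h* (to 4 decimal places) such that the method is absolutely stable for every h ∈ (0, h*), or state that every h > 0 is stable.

(-4.6667,0); λ=-12 ⇒ h* = (14/3)/12 = 0.3889.

With y'=λy (z=hλ):
  y_{n+1} = y_n + z·[5/7·y_n + 2/7·y_{n+1}] ⇒ (1 − 2/7z)y_{n+1} = (1 + 5/7z)y_n
  Hence R(z) = (1 + 5/7z)/(1 − 2/7z).

Need |R(x)|<1, x<0.
x=-0.34: |R|=0.6901
R=−1: 1+5/7x = −1+2/7x ⇒ -3/7x=2 ⇒ x=2/(-3/7)=-4.6667
Confirm numerically:
  x=-4.327: |R|=0.93490 <1
  x=-4.090: |R|=0.88603 <1
  x=-3.343: |R|=0.70985 <1
  x=-2.045: |R|=0.29080 <1
  x=-5.131: |R|=1.08070 >1
  x=-4.964: |R|=1.05269 >1
  x=-4.777: |R|=1.02000 >1
Stable set (-4.6667, 0).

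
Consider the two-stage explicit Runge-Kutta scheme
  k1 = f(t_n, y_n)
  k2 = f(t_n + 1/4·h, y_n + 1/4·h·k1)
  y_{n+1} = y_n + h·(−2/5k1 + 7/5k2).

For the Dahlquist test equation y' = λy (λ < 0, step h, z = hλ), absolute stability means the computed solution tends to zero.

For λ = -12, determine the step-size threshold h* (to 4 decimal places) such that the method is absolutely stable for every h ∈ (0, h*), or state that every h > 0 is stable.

(-2.8571,0); λ=-12 ⇒ h* = (20/7)/12 = 0.2381.

With y'=λy (z=hλ):
  k1=λy_n ⇒ h·k1=z·y_n;  k2=λ(1+1/4z)y_n ⇒ h·k2=z(1+1/4z)y_n
  y_{n+1}/y_n = 1 − 2/5z + 7/5z(1+1/4z) = 1 + z + 7/20z²
  so R(z) = 1 + z + 7/20z².

Boundary: |R(x)|=1, x<0.
x=-0.54: |R|=0.5621
R=1: x+7/20x²=0 ⇒ x=−20/7=-2.8571; min R=1−1/(4·7/20)=0.2857>−1
Confirm numerically:
  x=-2.619: |R|=0.78171 <1
  x=-2.534: |R|=0.71340 <1
  x=-1.293: |R|=0.29215 <1
  x=-3.394: |R|=1.63773 >1
  x=-3.213: |R|=1.40018 >1
Stable set (-2.8571, 0).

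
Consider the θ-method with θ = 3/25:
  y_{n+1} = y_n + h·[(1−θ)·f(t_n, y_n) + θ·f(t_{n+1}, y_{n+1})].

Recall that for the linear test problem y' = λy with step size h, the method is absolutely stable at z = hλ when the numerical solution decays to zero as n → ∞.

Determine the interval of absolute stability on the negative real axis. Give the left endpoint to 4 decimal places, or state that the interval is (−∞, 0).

With y'=λy (z=hλ):
  y_{n+1} = y_n + z·[22/25·y_n + 3/25·y_{n+1}] ⇒ (1 − 3/25z)y_{n+1} = (1 + 22/25z)y_n
  so R(z) = (1 + 22/25z)/(1 − 3/25z).

Solve |R(x)|<1 on ℝ⁻.
x=-0.48: |R|=0.5461
R=−1: 1+22/25x = −1+3/25x ⇒ -19/25x=2 ⇒ x=2/(-19/25)=-2.6316
Confirm numerically:
  x=-1.989: |R|=0.60574 <1
  x=-1.923: |R|=0.56245 <1
  x=-1.377: |R|=0.18173 <1
  x=-1.102: |R|=0.02671 <1
  x=-3.178: |R|=1.30063 >1
  x=-2.833: |R|=1.11424 >1
Interval (-2.6316, 0).

z∈(-2.6316,0).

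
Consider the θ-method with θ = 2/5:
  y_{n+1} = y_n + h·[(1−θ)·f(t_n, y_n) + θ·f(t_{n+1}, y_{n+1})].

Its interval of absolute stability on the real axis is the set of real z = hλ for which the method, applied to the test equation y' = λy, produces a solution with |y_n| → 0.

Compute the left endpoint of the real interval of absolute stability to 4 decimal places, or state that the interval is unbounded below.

Test eqn y'=λy, z=hλ:
  y_{n+1} = y_n + z·[3/5·y_n + 2/5·y_{n+1}] ⇒ (1 − 2/5z)y_{n+1} = (1 + 3/5z)y_n
  Hence R(z) = (1 + 3/5z)/(1 − 2/5z).

Find x<0 with |R(x)|<1.
x=-1.76: |R|=0.0329
R=−1: 1+3/5x = −1+2/5x ⇒ -1/5x=2 ⇒ x=2/(-1/5)=-10.0000
Confirm numerically:
  x=-9.565: |R|=0.98197 <1
  x=-7.320: |R|=0.86354 <1
  x=-4.950: |R|=0.66107 <1
  x=-10.576: |R|=1.02203 >1
  x=-10.298: |R|=1.01164 >1
Stable set (-10.0000, 0).

z* = -10.0000.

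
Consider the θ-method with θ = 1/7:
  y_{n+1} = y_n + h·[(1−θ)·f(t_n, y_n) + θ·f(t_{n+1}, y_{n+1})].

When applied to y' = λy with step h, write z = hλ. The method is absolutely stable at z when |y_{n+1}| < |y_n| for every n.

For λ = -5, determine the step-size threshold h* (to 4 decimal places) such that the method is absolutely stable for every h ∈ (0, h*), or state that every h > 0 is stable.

Test eqn y'=λy, z=hλ:
  y_{n+1} = y_n + z·[6/7·y_n + 1/7·y_{n+1}] ⇒ (1 − 1/7z)y_{n+1} = (1 + 6/7z)y_n
  Hence R(z) = (1 + 6/7z)/(1 − 1/7z).

Find x<0 with |R(x)|<1.
x=-0.45: |R|=0.5772
R=−1: 1+6/7x = −1+1/7x ⇒ -5/7x=2 ⇒ x=2/(-5/7)=-2.8000
Confirm numerically:
  x=-2.188: |R|=0.66696 <1
  x=-2.125: |R|=0.63014 <1
  x=-1.812: |R|=0.43940 <1
  x=-1.482: |R|=0.22306 <1
  x=-3.067: |R|=1.13261 >1
  x=-2.878: |R|=1.03948 >1
So |R|<1 on (-2.8000, 0).

(-2.8000,0); λ=-5 ⇒ h* = (14/5)/5 = 0.5600.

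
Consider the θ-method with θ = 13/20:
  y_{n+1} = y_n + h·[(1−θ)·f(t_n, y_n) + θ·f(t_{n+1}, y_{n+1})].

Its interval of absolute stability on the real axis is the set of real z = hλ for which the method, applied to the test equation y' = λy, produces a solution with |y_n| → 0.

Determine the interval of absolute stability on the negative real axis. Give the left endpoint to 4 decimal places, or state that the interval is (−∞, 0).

interval (−∞, 0).

On y'=λy, z=hλ:
  y_{n+1} = y_n + z·[7/20·y_n + 13/20·y_{n+1}] ⇒ (1 − 13/20z)y_{n+1} = (1 + 7/20z)y_n
  ⇒ R(z) = (1 + 7/20z)/(1 − 13/20z).

Solve |R(x)|<1 on ℝ⁻.
x=-0.88: |R|=0.4402
x=-2: |R|=0.1304
x=-10: |R|=0.3333
x=-100: |R|=0.5152
θ=13/20≥1/2 ⇒ |1+7/20x|<|1−13/20x| ∀x<0 ⇒ stable on all of ℝ⁻.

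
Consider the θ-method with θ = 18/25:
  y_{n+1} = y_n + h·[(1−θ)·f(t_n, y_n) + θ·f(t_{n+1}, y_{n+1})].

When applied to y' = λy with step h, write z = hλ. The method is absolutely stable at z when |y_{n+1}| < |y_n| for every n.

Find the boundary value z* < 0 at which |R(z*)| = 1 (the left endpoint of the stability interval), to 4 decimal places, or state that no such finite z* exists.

Set f=λy, z=hλ:
  y_{n+1} = y_n + z·[7/25·y_n + 18/25·y_{n+1}] ⇒ (1 − 18/25z)y_{n+1} = (1 + 7/25z)y_n
  Hence R(z) = (1 + 7/25z)/(1 − 18/25z).

Find x<0 with |R(x)|<1.
x=-1.19: |R|=0.3591
x=-2: |R|=0.1803
x=-10: |R|=0.2195
x=-100: |R|=0.3699
θ=18/25≥1/2 ⇒ |1+7/25x|<|1−18/25x| ∀x<0 ⇒ interval (−∞,0).

(−∞, 0) — no finite endpoint.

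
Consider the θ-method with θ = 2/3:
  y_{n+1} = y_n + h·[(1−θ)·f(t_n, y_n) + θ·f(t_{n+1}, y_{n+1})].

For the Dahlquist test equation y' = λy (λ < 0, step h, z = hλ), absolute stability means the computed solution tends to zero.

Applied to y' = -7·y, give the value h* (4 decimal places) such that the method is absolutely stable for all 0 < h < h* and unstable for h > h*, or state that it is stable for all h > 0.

interval (−∞, 0). Any h>0 works for λ=-7.

Test eqn y'=λy, z=hλ:
  y_{n+1} = y_n + z·[1/3·y_n + 2/3·y_{n+1}] ⇒ (1 − 2/3z)y_{n+1} = (1 + 1/3z)y_n
  Hence R(z) = (1 + 1/3z)/(1 − 2/3z).

Solve |R(x)|<1 on ℝ⁻.
x=-0.98: |R|=0.4073
x=-2: |R|=0.1429
x=-10: |R|=0.3043
x=-100: |R|=0.4778
θ=2/3≥1/2 ⇒ |1+1/3x|<|1−2/3x| ∀x<0 ⇒ stable on all of ℝ⁻.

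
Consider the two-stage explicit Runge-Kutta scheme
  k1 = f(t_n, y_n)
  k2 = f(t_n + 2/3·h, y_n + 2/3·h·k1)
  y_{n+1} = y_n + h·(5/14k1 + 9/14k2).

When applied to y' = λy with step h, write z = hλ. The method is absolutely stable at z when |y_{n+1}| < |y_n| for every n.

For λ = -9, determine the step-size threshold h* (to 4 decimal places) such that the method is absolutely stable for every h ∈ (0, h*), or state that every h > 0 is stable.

Test eqn y'=λy, z=hλ:
  k1=λy_n ⇒ h·k1=z·y_n;  k2=λ(1+2/3z)y_n ⇒ h·k2=z(1+2/3z)y_n
  y_{n+1}/y_n = 1 + 5/14z + 9/14z(1+2/3z) = 1 + z + 3/7z²
  R(z) = 1 + z + 3/7z².

Find x<0 with |R(x)|<1.
x=-1.69: |R|=0.5340
R=1: x+3/7x²=0 ⇒ x=−7/3=-2.3333; min R=1−1/(4·3/7)=0.4167>−1
Confirm numerically:
  x=-2.063: |R|=0.76099 <1
  x=-1.917: |R|=0.65795 <1
  x=-1.569: |R|=0.48604 <1
  x=-1.135: |R|=0.41710 <1
  x=-2.882: |R|=1.67768 >1
  x=-2.856: |R|=1.63974 >1
  x=-2.362: |R|=1.02902 >1
So |R|<1 on (-2.3333, 0).

(-2.3333,0); λ=-9 ⇒ h* = (7/3)/9 = 0.2593.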